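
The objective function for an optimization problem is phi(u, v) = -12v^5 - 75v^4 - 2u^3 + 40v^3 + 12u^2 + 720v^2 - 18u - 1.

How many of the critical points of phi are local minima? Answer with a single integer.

phi separates as a function of u plus a function of v, so ∇phi=0 decouples.
∂phi/∂u = -6(u - 3)(u - 1) = 0 at u ∈ {1, 3}; ∂phi/∂v = -60v(v - 2)(v + 3)(v + 4) = 0 at v ∈ {-4, -3, 0, 2}.
The Hessian is diagonal: diag(phi_uu, phi_vv). Second derivatives: phi_uu(1)=12, phi_uu(3)=-12; phi_vv(-4)=1440, phi_vv(-3)=-900, phi_vv(0)=1440, phi_vv(2)=-3600.
Local minima occur where both diagonal entries positive: (1, -4), (1, 0). Count: 2.

2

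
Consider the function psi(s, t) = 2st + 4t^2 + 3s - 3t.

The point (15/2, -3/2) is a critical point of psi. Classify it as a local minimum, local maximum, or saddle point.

saddle point

The Hessian of psi is constant: H = [[0, 2], [2, 8]].
det(H) = 0·8 − 2² = -4.
Since det(H) < 0, H is indefinite and the critical point is a saddle point.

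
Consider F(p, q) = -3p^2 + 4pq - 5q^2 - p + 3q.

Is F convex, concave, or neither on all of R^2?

F is quadratic, so its Hessian is the constant matrix H = [[-6, 4], [4, -10]].
det(H) = 44, tr(H) = -16.
det(H) > 0 and tr(H) < 0, so H is negative definite everywhere: concave.

concave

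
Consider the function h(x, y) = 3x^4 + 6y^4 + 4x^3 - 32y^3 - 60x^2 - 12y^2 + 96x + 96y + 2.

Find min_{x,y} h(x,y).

-1150

h(x,y) separates as P(x) + Q(y) + 2, so its minimum is min P + min Q + 2.
P'(x) = 12(x - 2)(x - 1)(x + 4) vanishes at x ∈ {-4, 1, 2}; Q'(y) = 24(y - 4)(y - 1)(y + 1) vanishes at y ∈ {-1, 1, 4}.
Local minima of P (where P''>0): P(-4)=-832, P(2)=32. Local minima of Q: Q(-1)=-70, Q(4)=-320.
So the global minimum of h is P(-4) + Q(4) + 2 = -832 − 320 + 2 = -1150, attained at (-4, 4).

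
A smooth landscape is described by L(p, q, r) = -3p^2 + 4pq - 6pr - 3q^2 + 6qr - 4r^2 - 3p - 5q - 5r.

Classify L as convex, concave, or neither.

concave

L is quadratic, so its Hessian is the constant matrix H = [[-6, 4, -6], [4, -6, 6], [-6, 6, -8]].
Leading principal minors: -6, 20, -16.
Signs alternate −, +, − ⇒ H ≺ 0 ⇒ concave.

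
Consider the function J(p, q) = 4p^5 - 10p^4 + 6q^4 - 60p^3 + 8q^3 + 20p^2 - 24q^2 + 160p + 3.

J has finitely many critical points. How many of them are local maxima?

J separates as a function of p plus a function of q, so ∇J=0 decouples.
∂J/∂p = 20(p - 4)(p - 1)(p + 1)(p + 2) = 0 at p ∈ {-2, -1, 1, 4}; ∂J/∂q = 24q(q - 1)(q + 2) = 0 at q ∈ {-2, 0, 1}.
The Hessian is diagonal: diag(J_pp, J_qq). Second derivatives: J_pp(-2)=-360, J_pp(-1)=200, J_pp(1)=-360, J_pp(4)=1800; J_qq(-2)=144, J_qq(0)=-48, J_qq(1)=72.
Local maxima occur where both diagonal entries negative: (-2, 0), (1, 0). Count: 2.

2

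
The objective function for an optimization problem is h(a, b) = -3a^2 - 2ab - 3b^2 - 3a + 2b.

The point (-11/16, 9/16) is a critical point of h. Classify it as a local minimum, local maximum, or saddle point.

The Hessian of h is constant: H = [[-6, -2], [-2, -6]].
det(H) = (-6)·(-6) − (-2)² = 32.
det(H) > 0 and tr(H) = -12 < 0, so H is negative definite and the point is a local maximum.

local maximum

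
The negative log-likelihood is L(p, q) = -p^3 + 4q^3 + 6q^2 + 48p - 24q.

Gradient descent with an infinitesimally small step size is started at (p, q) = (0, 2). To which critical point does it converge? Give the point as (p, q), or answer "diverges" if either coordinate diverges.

L is separable, so gradient descent decouples: p follows -∂L/∂p, q follows -∂L/∂q.
∂L/∂p = -3(p - 4)(p + 4); at p=0 this is 48, so p decreases.
∂L/∂q = 12(q - 1)(q + 2); at q=2 this is 48, so q decreases.
p converges to its nearest critical value -4 (a local min of the p-part); q converges to 1. The iterate converges to (-4, 1).

(-4, 1)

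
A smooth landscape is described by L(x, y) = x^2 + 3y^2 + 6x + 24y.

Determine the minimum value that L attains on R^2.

-57

L(x,y) separates as P(x) + Q(y), so its minimum is min P + min Q.
P'(x) = 2x + 6 vanishes at x ∈ {-3}; Q'(y) = 6y + 24 vanishes at y ∈ {-4}.
Local minima of P (where P''>0): P(-3)=-9. Local minima of Q: Q(-4)=-48.
So the global minimum of L is P(-3) + Q(-4) = -9 − 48 = -57, attained at (-3, -4).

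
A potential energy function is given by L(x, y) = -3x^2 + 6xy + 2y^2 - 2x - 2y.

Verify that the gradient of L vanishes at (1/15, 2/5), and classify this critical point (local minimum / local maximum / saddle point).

saddle point

∇L = (-6x + 6y - 2, 6x + 4y - 2); substituting (1/15, 2/5) gives ∇L = (0, 0), so (1/15, 2/5) is indeed a critical point.
The Hessian of L is constant: H = [[-6, 6], [6, 4]].
det(H) = (-6)·4 − 6² = -60.
Since det(H) < 0, H is indefinite and the critical point is a saddle point.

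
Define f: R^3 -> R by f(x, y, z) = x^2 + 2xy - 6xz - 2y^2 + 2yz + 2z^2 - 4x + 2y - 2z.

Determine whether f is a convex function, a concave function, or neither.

f is quadratic, so its Hessian is the constant matrix H = [[2, 2, -6], [2, -4, 2], [-6, 2, 4]].
Leading principal minors: 2, -12, 40.
Neither pattern holds ⇒ H is indefinite ⇒ neither convex nor concave.

neither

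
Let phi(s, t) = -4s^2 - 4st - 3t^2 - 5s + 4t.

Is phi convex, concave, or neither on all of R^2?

concave

phi is quadratic, so its Hessian is the constant matrix H = [[-8, -4], [-4, -6]].
det(H) = 32, tr(H) = -14.
det(H) > 0 and tr(H) < 0, so H is negative definite everywhere: concave.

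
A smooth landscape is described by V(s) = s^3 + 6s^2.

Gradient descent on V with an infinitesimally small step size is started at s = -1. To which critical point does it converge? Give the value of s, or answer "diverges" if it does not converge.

V'(s) = 3s(s + 4), so V'(-1) = -9.
Gradient descent moves in the -V' direction, i.e. s is increasing.
The nearest critical point in that direction is s = 0, where V'' = 12 > 0 (a local minimum). The iterate converges there.

0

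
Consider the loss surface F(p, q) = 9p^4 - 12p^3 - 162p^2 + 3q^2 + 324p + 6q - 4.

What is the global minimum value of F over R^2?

-1384

F(p,q) separates as A(p) + B(q) − 4, so its minimum is min A + min B − 4.
A'(p) = 36(p - 3)(p - 1)(p + 3) vanishes at p ∈ {-3, 1, 3}; B'(q) = 6q + 6 vanishes at q ∈ {-1}.
Local minima of A (where A''>0): A(-3)=-1377, A(3)=-81. Local minima of B: B(-1)=-3.
So the global minimum of F is A(-3) + B(-1) − 4 = -1377 − 3 − 4 = -1384, attained at (-3, -1).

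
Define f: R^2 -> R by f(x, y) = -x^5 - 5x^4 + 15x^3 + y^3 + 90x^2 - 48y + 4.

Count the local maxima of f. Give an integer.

2

f separates as a function of x plus a function of y, so ∇f=0 decouples.
∂f/∂x = -5x(x - 3)(x + 3)(x + 4) = 0 at x ∈ {-4, -3, 0, 3}; ∂f/∂y = 3(y - 4)(y + 4) = 0 at y ∈ {-4, 4}.
The Hessian is diagonal: diag(f_xx, f_yy). Second derivatives: f_xx(-4)=140, f_xx(-3)=-90, f_xx(0)=180, f_xx(3)=-630; f_yy(-4)=-24, f_yy(4)=24.
Local maxima occur where both diagonal entries negative: (-3, -4), (3, -4). Count: 2.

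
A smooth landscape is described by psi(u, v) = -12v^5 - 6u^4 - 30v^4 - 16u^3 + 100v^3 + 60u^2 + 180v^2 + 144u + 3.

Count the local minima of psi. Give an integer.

2

psi separates as a function of u plus a function of v, so ∇psi=0 decouples.
∂psi/∂u = -24(u - 2)(u + 1)(u + 3) = 0 at u ∈ {-3, -1, 2}; ∂psi/∂v = -60v(v - 2)(v + 1)(v + 3) = 0 at v ∈ {-3, -1, 0, 2}.
The Hessian is diagonal: diag(psi_uu, psi_vv). Second derivatives: psi_uu(-3)=-240, psi_uu(-1)=144, psi_uu(2)=-360; psi_vv(-3)=1800, psi_vv(-1)=-360, psi_vv(0)=360, psi_vv(2)=-1800.
Local minima occur where both diagonal entries positive: (-1, -3), (-1, 0). Count: 2.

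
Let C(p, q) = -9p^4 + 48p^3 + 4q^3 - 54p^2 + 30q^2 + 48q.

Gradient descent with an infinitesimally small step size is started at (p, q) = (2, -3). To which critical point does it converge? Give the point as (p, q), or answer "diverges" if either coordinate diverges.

(1, -1)

C is separable, so gradient descent decouples: p follows -∂C/∂p, q follows -∂C/∂q.
∂C/∂p = -36p(p - 3)(p - 1); at p=2 this is 72, so p decreases.
∂C/∂q = 12(q + 1)(q + 4); at q=-3 this is -24, so q increases.
p converges to its nearest critical value 1 (a local min of the p-part); q converges to -1. The iterate converges to (1, -1).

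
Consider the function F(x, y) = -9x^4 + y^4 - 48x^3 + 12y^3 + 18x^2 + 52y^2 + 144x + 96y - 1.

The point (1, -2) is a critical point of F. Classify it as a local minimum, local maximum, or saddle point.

The mixed partial ∂²F/∂x∂y is 0, so the Hessian at any point is diag(F_xx, F_yy) = diag(36(-3x^2 - 8x + 1), 4(3y^2 + 18y + 26)).
At (1, -2): H = diag(-360, 8).
The eigenvalues have opposite signs, so H is indefinite: a saddle point.

saddle point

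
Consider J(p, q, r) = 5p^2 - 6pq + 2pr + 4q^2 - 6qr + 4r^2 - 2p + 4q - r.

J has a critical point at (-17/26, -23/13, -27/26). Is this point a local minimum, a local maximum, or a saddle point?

The Hessian is constant: H = [[10, -6, 2], [-6, 8, -6], [2, -6, 8]].
Leading principal minors: Δ₁ = 10, Δ₂ = 44, Δ₃ = 104.
All leading minors are positive, so H is positive definite: a local minimum.

local minimum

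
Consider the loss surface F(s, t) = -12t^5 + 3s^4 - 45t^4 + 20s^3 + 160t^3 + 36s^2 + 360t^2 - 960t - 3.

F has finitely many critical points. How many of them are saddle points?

F separates as a function of s plus a function of t, so ∇F=0 decouples.
∂F/∂s = 12s(s + 2)(s + 3) = 0 at s ∈ {-3, -2, 0}; ∂F/∂t = -60(t - 2)(t - 1)(t + 2)(t + 4) = 0 at t ∈ {-4, -2, 1, 2}.
The Hessian is diagonal: diag(F_ss, F_tt). Second derivatives: F_ss(-3)=36, F_ss(-2)=-24, F_ss(0)=72; F_tt(-4)=3600, F_tt(-2)=-1440, F_tt(1)=900, F_tt(2)=-1440.
Saddle points occur where the two diagonal entries have opposite signs: (-3, -2), (-3, 2), (-2, -4), (-2, 1), (0, -2), (0, 2). Count: 6.

6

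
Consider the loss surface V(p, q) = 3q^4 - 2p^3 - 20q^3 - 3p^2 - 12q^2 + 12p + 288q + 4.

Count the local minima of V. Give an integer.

2

V separates as a function of p plus a function of q, so ∇V=0 decouples.
∂V/∂p = -6(p - 1)(p + 2) = 0 at p ∈ {-2, 1}; ∂V/∂q = 12(q - 4)(q - 3)(q + 2) = 0 at q ∈ {-2, 3, 4}.
The Hessian is diagonal: diag(V_pp, V_qq). Second derivatives: V_pp(-2)=18, V_pp(1)=-18; V_qq(-2)=360, V_qq(3)=-60, V_qq(4)=72.
Local minima occur where both diagonal entries positive: (-2, -2), (-2, 4). Count: 2.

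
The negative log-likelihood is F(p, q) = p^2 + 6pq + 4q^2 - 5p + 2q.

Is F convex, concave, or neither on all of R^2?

F is quadratic, so its Hessian is the constant matrix H = [[2, 6], [6, 8]].
det(H) = -20, tr(H) = 10.
det(H) < 0, so H is indefinite: neither convex nor concave.

neither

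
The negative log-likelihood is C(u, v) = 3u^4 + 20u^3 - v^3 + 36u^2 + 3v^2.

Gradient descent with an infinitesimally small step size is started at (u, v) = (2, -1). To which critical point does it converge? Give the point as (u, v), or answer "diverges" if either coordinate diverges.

(0, 0)

C is separable, so gradient descent decouples: u follows -∂C/∂u, v follows -∂C/∂v.
∂C/∂u = 12u(u + 2)(u + 3); at u=2 this is 480, so u decreases.
∂C/∂v = -3v(v - 2); at v=-1 this is -9, so v increases.
u converges to its nearest critical value 0 (a local min of the u-part); v converges to 0. The iterate converges to (0, 0).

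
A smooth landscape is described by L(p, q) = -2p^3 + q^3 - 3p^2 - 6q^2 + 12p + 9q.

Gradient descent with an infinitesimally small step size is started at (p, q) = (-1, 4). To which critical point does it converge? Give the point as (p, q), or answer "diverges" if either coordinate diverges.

L is separable, so gradient descent decouples: p follows -∂L/∂p, q follows -∂L/∂q.
∂L/∂p = -6(p - 1)(p + 2); at p=-1 this is 12, so p decreases.
∂L/∂q = 3(q - 3)(q - 1); at q=4 this is 9, so q decreases.
p converges to its nearest critical value -2 (a local min of the p-part); q converges to 3. The iterate converges to (-2, 3).

(-2, 3)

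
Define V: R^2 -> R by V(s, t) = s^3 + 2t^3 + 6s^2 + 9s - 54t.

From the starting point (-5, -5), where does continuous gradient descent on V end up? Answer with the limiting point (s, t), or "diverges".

diverges

V is separable, so gradient descent decouples: s follows -∂V/∂s, t follows -∂V/∂t.
∂V/∂s = 3(s + 1)(s + 3); at s=-5 this is 24, so s decreases.
∂V/∂t = 6(t - 3)(t + 3); at t=-5 this is 96, so t decreases.
The s-coordinate has no critical point in that direction and runs off to infinity.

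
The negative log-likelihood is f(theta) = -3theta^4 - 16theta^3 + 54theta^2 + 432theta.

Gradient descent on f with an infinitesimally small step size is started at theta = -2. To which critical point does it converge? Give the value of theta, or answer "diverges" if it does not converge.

-3

f'(theta) = -12(theta - 3)(theta + 3)(theta + 4), so f'(-2) = 120.
Gradient descent moves in the -f' direction, i.e. theta is decreasing.
The nearest critical point in that direction is theta = -3, where f'' = 72 > 0 (a local minimum). The iterate converges there.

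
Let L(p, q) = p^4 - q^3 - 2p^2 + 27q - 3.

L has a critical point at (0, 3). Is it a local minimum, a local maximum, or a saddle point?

local maximum

The mixed partial ∂²L/∂p∂q is 0, so the Hessian at any point is diag(L_pp, L_qq) = diag(4(3p^2 - 1), -6q).
At (0, 3): H = diag(-4, -18).
Both eigenvalues are negative, so H is negative definite: a local maximum.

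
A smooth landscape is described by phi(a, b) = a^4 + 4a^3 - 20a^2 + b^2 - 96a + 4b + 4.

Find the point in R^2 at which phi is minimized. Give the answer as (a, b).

(3, -2)

phi(a,b) separates as P(a) + Q(b) + 4, so its minimum is min P + min Q + 4.
P'(a) = 4(a - 3)(a + 2)(a + 4) vanishes at a ∈ {-4, -2, 3}; Q'(b) = 2b + 4 vanishes at b ∈ {-2}.
Local minima of P (where P''>0): P(-4)=64, P(3)=-279. Local minima of Q: Q(-2)=-4.
So the global minimum of phi is P(3) + Q(-2) + 4 = -279 − 4 + 4 = -279, attained at (3, -2).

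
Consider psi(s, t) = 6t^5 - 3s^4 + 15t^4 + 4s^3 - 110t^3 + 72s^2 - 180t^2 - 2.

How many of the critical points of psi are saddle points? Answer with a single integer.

psi separates as a function of s plus a function of t, so ∇psi=0 decouples.
∂psi/∂s = -12s(s - 4)(s + 3) = 0 at s ∈ {-3, 0, 4}; ∂psi/∂t = 30t(t - 3)(t + 1)(t + 4) = 0 at t ∈ {-4, -1, 0, 3}.
The Hessian is diagonal: diag(psi_ss, psi_tt). Second derivatives: psi_ss(-3)=-252, psi_ss(0)=144, psi_ss(4)=-336; psi_tt(-4)=-2520, psi_tt(-1)=360, psi_tt(0)=-360, psi_tt(3)=2520.
Saddle points occur where the two diagonal entries have opposite signs: (-3, -1), (-3, 3), (0, -4), (0, 0), (4, -1), (4, 3). Count: 6.

6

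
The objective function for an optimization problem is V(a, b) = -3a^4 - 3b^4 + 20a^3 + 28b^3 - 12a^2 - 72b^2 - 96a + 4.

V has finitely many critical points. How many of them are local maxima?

V separates as a function of a plus a function of b, so ∇V=0 decouples.
∂V/∂a = -12(a - 4)(a - 2)(a + 1) = 0 at a ∈ {-1, 2, 4}; ∂V/∂b = -12b(b - 4)(b - 3) = 0 at b ∈ {0, 3, 4}.
The Hessian is diagonal: diag(V_aa, V_bb). Second derivatives: V_aa(-1)=-180, V_aa(2)=72, V_aa(4)=-120; V_bb(0)=-144, V_bb(3)=36, V_bb(4)=-48.
Local maxima occur where both diagonal entries negative: (-1, 0), (-1, 4), (4, 0), (4, 4). Count: 4.

4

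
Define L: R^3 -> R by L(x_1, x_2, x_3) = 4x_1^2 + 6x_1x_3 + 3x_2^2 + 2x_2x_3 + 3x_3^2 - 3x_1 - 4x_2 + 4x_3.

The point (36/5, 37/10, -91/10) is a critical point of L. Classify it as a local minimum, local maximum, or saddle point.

local minimum

The Hessian is constant: H = [[8, 0, 6], [0, 6, 2], [6, 2, 6]].
Leading principal minors: Δ₁ = 8, Δ₂ = 48, Δ₃ = 40.
All leading minors are positive, so H is positive definite: a local minimum.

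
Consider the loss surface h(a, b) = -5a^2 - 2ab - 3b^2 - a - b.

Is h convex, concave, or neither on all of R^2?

h is quadratic, so its Hessian is the constant matrix H = [[-10, -2], [-2, -6]].
det(H) = 56, tr(H) = -16.
det(H) > 0 and tr(H) < 0, so H is negative definite everywhere: concave.

concave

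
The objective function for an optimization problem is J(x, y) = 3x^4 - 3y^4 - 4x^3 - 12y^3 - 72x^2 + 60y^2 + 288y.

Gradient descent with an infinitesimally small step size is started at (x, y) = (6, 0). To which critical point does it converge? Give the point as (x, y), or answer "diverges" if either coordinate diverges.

(4, -2)

J is separable, so gradient descent decouples: x follows -∂J/∂x, y follows -∂J/∂y.
∂J/∂x = 12x(x - 4)(x + 3); at x=6 this is 1296, so x decreases.
∂J/∂y = -12(y - 3)(y + 2)(y + 4); at y=0 this is 288, so y decreases.
x converges to its nearest critical value 4 (a local min of the x-part); y converges to -2. The iterate converges to (4, -2).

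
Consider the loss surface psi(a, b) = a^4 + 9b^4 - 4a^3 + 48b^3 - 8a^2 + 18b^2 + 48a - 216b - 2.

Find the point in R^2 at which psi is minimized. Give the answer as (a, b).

(-2, 1)

psi(a,b) separates as P(a) + Q(b) − 2, so its minimum is min P + min Q − 2.
P'(a) = 4(a - 3)(a - 2)(a + 2) vanishes at a ∈ {-2, 2, 3}; Q'(b) = 36(b - 1)(b + 2)(b + 3) vanishes at b ∈ {-3, -2, 1}.
Local minima of P (where P''>0): P(-2)=-80, P(3)=45. Local minima of Q: Q(-3)=243, Q(1)=-141.
So the global minimum of psi is P(-2) + Q(1) − 2 = -80 − 141 − 2 = -223, attained at (-2, 1).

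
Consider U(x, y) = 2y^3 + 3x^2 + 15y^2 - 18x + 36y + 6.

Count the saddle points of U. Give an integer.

1

U separates as a function of x plus a function of y, so ∇U=0 decouples.
∂U/∂x = 6(x - 3) = 0 at x ∈ {3}; ∂U/∂y = 6(y + 2)(y + 3) = 0 at y ∈ {-3, -2}.
The Hessian is diagonal: diag(U_xx, U_yy). Second derivatives: U_xx(3)=6; U_yy(-3)=-6, U_yy(-2)=6.
Saddle points occur where the two diagonal entries have opposite signs: (3, -3). Count: 1.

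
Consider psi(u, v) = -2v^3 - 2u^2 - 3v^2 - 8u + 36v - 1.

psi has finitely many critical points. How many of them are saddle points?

1

psi separates as a function of u plus a function of v, so ∇psi=0 decouples.
∂psi/∂u = -4(u + 2) = 0 at u ∈ {-2}; ∂psi/∂v = -6(v - 2)(v + 3) = 0 at v ∈ {-3, 2}.
The Hessian is diagonal: diag(psi_uu, psi_vv). Second derivatives: psi_uu(-2)=-4; psi_vv(-3)=30, psi_vv(2)=-30.
Saddle points occur where the two diagonal entries have opposite signs: (-2, -3). Count: 1.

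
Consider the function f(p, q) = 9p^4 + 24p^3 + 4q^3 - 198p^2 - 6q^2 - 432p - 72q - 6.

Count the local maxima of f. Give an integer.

f separates as a function of p plus a function of q, so ∇f=0 decouples.
∂f/∂p = 36(p - 3)(p + 1)(p + 4) = 0 at p ∈ {-4, -1, 3}; ∂f/∂q = 12(q - 3)(q + 2) = 0 at q ∈ {-2, 3}.
The Hessian is diagonal: diag(f_pp, f_qq). Second derivatives: f_pp(-4)=756, f_pp(-1)=-432, f_pp(3)=1008; f_qq(-2)=-60, f_qq(3)=60.
Local maxima occur where both diagonal entries negative: (-1, -2). Count: 1.

1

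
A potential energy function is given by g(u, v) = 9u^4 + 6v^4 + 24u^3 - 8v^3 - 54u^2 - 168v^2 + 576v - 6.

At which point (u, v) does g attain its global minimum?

g(u,v) separates as P(u) + Q(v) − 6, so its minimum is min P + min Q − 6.
P'(u) = 36u(u - 1)(u + 3) vanishes at u ∈ {-3, 0, 1}; Q'(v) = 24(v - 3)(v - 2)(v + 4) vanishes at v ∈ {-4, 2, 3}.
Local minima of P (where P''>0): P(-3)=-405, P(1)=-21. Local minima of Q: Q(-4)=-2944, Q(3)=486.
So the global minimum of g is P(-3) + Q(-4) − 6 = -405 − 2944 − 6 = -3355, attained at (-3, -4).

(-3, -4)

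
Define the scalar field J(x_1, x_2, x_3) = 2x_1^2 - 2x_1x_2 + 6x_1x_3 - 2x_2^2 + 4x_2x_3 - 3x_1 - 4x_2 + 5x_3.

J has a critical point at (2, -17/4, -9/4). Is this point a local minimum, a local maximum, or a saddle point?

The Hessian is constant: H = [[4, -2, 6], [-2, -4, 4], [6, 4, 0]].
Leading principal minors: Δ₁ = 4, Δ₂ = -20, Δ₃ = -16.
The minors fit neither the all-positive nor the alternating-sign pattern, so H is indefinite: a saddle point.

saddle point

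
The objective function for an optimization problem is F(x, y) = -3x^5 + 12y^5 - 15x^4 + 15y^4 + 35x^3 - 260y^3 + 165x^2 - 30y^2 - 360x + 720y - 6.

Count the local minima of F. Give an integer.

4

F separates as a function of x plus a function of y, so ∇F=0 decouples.
∂F/∂x = -15(x - 2)(x - 1)(x + 3)(x + 4) = 0 at x ∈ {-4, -3, 1, 2}; ∂F/∂y = 60(y - 3)(y - 1)(y + 1)(y + 4) = 0 at y ∈ {-4, -1, 1, 3}.
The Hessian is diagonal: diag(F_xx, F_yy). Second derivatives: F_xx(-4)=450, F_xx(-3)=-300, F_xx(1)=300, F_xx(2)=-450; F_yy(-4)=-6300, F_yy(-1)=1440, F_yy(1)=-1200, F_yy(3)=3360.
Local minima occur where both diagonal entries positive: (-4, -1), (-4, 3), (1, -1), (1, 3). Count: 4.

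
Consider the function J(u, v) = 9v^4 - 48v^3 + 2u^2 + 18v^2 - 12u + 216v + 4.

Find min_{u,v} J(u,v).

-155

J(u,v) separates as P(u) + Q(v) + 4, so its minimum is min P + min Q + 4.
P'(u) = 4u - 12 vanishes at u ∈ {3}; Q'(v) = 36(v - 3)(v - 2)(v + 1) vanishes at v ∈ {-1, 2, 3}.
Local minima of P (where P''>0): P(3)=-18. Local minima of Q: Q(-1)=-141, Q(3)=243.
So the global minimum of J is P(3) + Q(-1) + 4 = -18 − 141 + 4 = -155, attained at (3, -1).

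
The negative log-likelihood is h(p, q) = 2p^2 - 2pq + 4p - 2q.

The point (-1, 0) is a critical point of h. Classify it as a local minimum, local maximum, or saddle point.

The Hessian of h is constant: H = [[4, -2], [-2, 0]].
det(H) = 4·0 − (-2)² = -4.
Since det(H) < 0, H is indefinite and the critical point is a saddle point.

saddle point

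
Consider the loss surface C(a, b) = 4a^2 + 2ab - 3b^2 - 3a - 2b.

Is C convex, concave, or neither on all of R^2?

neither

C is quadratic, so its Hessian is the constant matrix H = [[8, 2], [2, -6]].
det(H) = -52, tr(H) = 2.
det(H) < 0, so H is indefinite: neither convex nor concave.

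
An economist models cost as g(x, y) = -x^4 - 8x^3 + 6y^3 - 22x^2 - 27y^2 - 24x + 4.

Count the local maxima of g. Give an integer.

2

g separates as a function of x plus a function of y, so ∇g=0 decouples.
∂g/∂x = -4(x + 1)(x + 2)(x + 3) = 0 at x ∈ {-3, -2, -1}; ∂g/∂y = 18y(y - 3) = 0 at y ∈ {0, 3}.
The Hessian is diagonal: diag(g_xx, g_yy). Second derivatives: g_xx(-3)=-8, g_xx(-2)=4, g_xx(-1)=-8; g_yy(0)=-54, g_yy(3)=54.
Local maxima occur where both diagonal entries negative: (-3, 0), (-1, 0). Count: 2.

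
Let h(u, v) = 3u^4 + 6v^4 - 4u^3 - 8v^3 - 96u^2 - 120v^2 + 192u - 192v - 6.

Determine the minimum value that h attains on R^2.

h(u,v) separates as P(u) + Q(v) − 6, so its minimum is min P + min Q − 6.
P'(u) = 12(u - 4)(u - 1)(u + 4) vanishes at u ∈ {-4, 1, 4}; Q'(v) = 24(v - 4)(v + 1)(v + 2) vanishes at v ∈ {-2, -1, 4}.
Local minima of P (where P''>0): P(-4)=-1280, P(4)=-256. Local minima of Q: Q(-2)=64, Q(4)=-1664.
So the global minimum of h is P(-4) + Q(4) − 6 = -1280 − 1664 − 6 = -2950, attained at (-4, 4).

-2950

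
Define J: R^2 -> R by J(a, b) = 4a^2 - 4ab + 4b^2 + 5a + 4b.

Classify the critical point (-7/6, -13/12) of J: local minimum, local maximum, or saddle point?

The Hessian of J is constant: H = [[8, -4], [-4, 8]].
det(H) = 8·8 − (-4)² = 48.
det(H) > 0 and tr(H) = 16 > 0, so H is positive definite and the point is a local minimum.

local minimum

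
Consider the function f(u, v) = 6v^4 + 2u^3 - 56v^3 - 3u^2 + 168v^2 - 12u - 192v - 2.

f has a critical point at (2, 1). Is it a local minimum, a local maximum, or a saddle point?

The mixed partial ∂²f/∂u∂v is 0, so the Hessian at any point is diag(f_uu, f_vv) = diag(6(2u - 1), 24(3v^2 - 14v + 14)).
At (2, 1): H = diag(18, 72).
Both eigenvalues are positive, so H is positive definite: a local minimum.

local minimum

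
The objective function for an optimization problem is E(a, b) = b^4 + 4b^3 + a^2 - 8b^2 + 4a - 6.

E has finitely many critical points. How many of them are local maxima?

0

E separates as a function of a plus a function of b, so ∇E=0 decouples.
∂E/∂a = 2(a + 2) = 0 at a ∈ {-2}; ∂E/∂b = 4b(b - 1)(b + 4) = 0 at b ∈ {-4, 0, 1}.
The Hessian is diagonal: diag(E_aa, E_bb). Second derivatives: E_aa(-2)=2; E_bb(-4)=80, E_bb(0)=-16, E_bb(1)=20.
Local maxima occur where both diagonal entries negative: none. Count: 0.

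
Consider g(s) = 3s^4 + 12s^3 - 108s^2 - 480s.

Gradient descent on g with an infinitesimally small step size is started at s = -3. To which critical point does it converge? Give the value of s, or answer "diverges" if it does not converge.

-5

g'(s) = 12(s - 4)(s + 2)(s + 5), so g'(-3) = 168.
Gradient descent moves in the -g' direction, i.e. s is decreasing.
The nearest critical point in that direction is s = -5, where g'' = 324 > 0 (a local minimum). The iterate converges there.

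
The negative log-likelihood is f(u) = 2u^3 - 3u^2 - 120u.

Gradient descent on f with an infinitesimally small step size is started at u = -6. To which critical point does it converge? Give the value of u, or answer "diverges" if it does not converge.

f'(u) = 6(u - 5)(u + 4), so f'(-6) = 132.
Gradient descent moves in the -f' direction, i.e. u is decreasing.
There is no critical point below u=-6, and f' keeps the same sign, so the iterate runs off to −∞.

diverges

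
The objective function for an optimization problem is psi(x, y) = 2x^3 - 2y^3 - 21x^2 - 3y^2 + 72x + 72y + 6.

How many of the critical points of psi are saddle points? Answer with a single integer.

psi separates as a function of x plus a function of y, so ∇psi=0 decouples.
∂psi/∂x = 6(x - 4)(x - 3) = 0 at x ∈ {3, 4}; ∂psi/∂y = -6(y - 3)(y + 4) = 0 at y ∈ {-4, 3}.
The Hessian is diagonal: diag(psi_xx, psi_yy). Second derivatives: psi_xx(3)=-6, psi_xx(4)=6; psi_yy(-4)=42, psi_yy(3)=-42.
Saddle points occur where the two diagonal entries have opposite signs: (3, -4), (4, 3). Count: 2.

2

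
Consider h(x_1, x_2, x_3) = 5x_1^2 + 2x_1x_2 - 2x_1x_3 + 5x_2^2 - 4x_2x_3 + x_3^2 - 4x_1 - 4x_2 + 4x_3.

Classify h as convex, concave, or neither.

convex

h is quadratic, so its Hessian is the constant matrix H = [[10, 2, -2], [2, 10, -4], [-2, -4, 2]].
Leading principal minors: 10, 96, 24.
All positive ⇒ H ≻ 0 ⇒ convex.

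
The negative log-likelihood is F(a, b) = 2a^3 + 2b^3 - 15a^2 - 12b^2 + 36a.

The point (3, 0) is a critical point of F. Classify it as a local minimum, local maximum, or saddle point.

The mixed partial ∂²F/∂a∂b is 0, so the Hessian at any point is diag(F_aa, F_bb) = diag(6(2a - 5), 12(b - 2)).
At (3, 0): H = diag(6, -24).
The eigenvalues have opposite signs, so H is indefinite: a saddle point.

saddle point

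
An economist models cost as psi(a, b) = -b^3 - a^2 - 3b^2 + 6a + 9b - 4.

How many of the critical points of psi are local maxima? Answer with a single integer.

1

psi separates as a function of a plus a function of b, so ∇psi=0 decouples.
∂psi/∂a = -2(a - 3) = 0 at a ∈ {3}; ∂psi/∂b = -3(b - 1)(b + 3) = 0 at b ∈ {-3, 1}.
The Hessian is diagonal: diag(psi_aa, psi_bb). Second derivatives: psi_aa(3)=-2; psi_bb(-3)=12, psi_bb(1)=-12.
Local maxima occur where both diagonal entries negative: (3, 1). Count: 1.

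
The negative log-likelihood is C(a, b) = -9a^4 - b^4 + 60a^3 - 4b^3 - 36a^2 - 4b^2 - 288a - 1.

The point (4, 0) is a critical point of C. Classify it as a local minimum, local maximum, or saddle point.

The mixed partial ∂²C/∂a∂b is 0, so the Hessian at any point is diag(C_aa, C_bb) = diag(36(-3a^2 + 10a - 2), -4(3b^2 + 6b + 2)).
At (4, 0): H = diag(-360, -8).
Both eigenvalues are negative, so H is negative definite: a local maximum.

local maximum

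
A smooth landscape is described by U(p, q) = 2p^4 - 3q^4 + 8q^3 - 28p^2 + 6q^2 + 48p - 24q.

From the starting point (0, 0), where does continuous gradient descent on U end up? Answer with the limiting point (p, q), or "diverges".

(-3, 1)

U is separable, so gradient descent decouples: p follows -∂U/∂p, q follows -∂U/∂q.
∂U/∂p = 8(p - 2)(p - 1)(p + 3); at p=0 this is 48, so p decreases.
∂U/∂q = -12(q - 2)(q - 1)(q + 1); at q=0 this is -24, so q increases.
p converges to its nearest critical value -3 (a local min of the p-part); q converges to 1. The iterate converges to (-3, 1).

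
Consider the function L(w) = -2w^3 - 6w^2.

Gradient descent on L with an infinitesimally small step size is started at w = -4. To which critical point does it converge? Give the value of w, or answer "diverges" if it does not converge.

-2

L'(w) = -6w(w + 2), so L'(-4) = -48.
Gradient descent moves in the -L' direction, i.e. w is increasing.
The nearest critical point in that direction is w = -2, where L'' = 12 > 0 (a local minimum). The iterate converges there.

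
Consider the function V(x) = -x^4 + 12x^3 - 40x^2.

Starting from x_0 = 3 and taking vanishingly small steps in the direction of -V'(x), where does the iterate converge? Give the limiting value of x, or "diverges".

4

V'(x) = -4x(x - 5)(x - 4), so V'(3) = -24.
Gradient descent moves in the -V' direction, i.e. x is increasing.
The nearest critical point in that direction is x = 4, where V'' = 16 > 0 (a local minimum). The iterate converges there.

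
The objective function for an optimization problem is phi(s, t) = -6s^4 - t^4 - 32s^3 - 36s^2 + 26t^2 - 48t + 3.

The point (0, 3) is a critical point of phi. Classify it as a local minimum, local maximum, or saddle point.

local maximum

The mixed partial ∂²phi/∂s∂t is 0, so the Hessian at any point is diag(phi_ss, phi_tt) = diag(-24(3s^2 + 8s + 3), 4(-3t^2 + 13)).
At (0, 3): H = diag(-72, -56).
Both eigenvalues are negative, so H is negative definite: a local maximum.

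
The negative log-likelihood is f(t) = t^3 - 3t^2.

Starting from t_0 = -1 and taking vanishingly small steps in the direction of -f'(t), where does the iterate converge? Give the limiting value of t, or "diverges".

diverges

f'(t) = 3t(t - 2), so f'(-1) = 9.
Gradient descent moves in the -f' direction, i.e. t is decreasing.
There is no critical point below t=-1, and f' keeps the same sign, so the iterate runs off to −∞.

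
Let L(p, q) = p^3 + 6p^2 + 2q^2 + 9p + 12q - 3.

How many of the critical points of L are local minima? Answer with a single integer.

L separates as a function of p plus a function of q, so ∇L=0 decouples.
∂L/∂p = 3(p + 1)(p + 3) = 0 at p ∈ {-3, -1}; ∂L/∂q = 4(q + 3) = 0 at q ∈ {-3}.
The Hessian is diagonal: diag(L_pp, L_qq). Second derivatives: L_pp(-3)=-6, L_pp(-1)=6; L_qq(-3)=4.
Local minima occur where both diagonal entries positive: (-1, -3). Count: 1.

1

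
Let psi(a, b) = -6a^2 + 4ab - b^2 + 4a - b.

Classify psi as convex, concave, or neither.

psi is quadratic, so its Hessian is the constant matrix H = [[-12, 4], [4, -2]].
det(H) = 8, tr(H) = -14.
det(H) > 0 and tr(H) < 0, so H is negative definite everywhere: concave.

concave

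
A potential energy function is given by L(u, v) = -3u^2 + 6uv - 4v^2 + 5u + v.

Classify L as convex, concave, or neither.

L is quadratic, so its Hessian is the constant matrix H = [[-6, 6], [6, -8]].
det(H) = 12, tr(H) = -14.
det(H) > 0 and tr(H) < 0, so H is negative definite everywhere: concave.

concave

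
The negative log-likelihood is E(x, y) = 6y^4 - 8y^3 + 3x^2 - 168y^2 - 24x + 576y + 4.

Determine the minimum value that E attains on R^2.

E(x,y) separates as P(x) + Q(y) + 4, so its minimum is min P + min Q + 4.
P'(x) = 6x - 24 vanishes at x ∈ {4}; Q'(y) = 24(y - 3)(y - 2)(y + 4) vanishes at y ∈ {-4, 2, 3}.
Local minima of P (where P''>0): P(4)=-48. Local minima of Q: Q(-4)=-2944, Q(3)=486.
So the global minimum of E is P(4) + Q(-4) + 4 = -48 − 2944 + 4 = -2988, attained at (4, -4).

-2988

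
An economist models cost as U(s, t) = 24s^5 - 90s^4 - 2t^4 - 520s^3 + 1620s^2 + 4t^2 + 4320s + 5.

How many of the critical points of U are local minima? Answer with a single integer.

2

U separates as a function of s plus a function of t, so ∇U=0 decouples.
∂U/∂s = 120(s - 4)(s - 3)(s + 1)(s + 3) = 0 at s ∈ {-3, -1, 3, 4}; ∂U/∂t = -8t(t - 1)(t + 1) = 0 at t ∈ {-1, 0, 1}.
The Hessian is diagonal: diag(U_ss, U_tt). Second derivatives: U_ss(-3)=-10080, U_ss(-1)=4800, U_ss(3)=-2880, U_ss(4)=4200; U_tt(-1)=-16, U_tt(0)=8, U_tt(1)=-16.
Local minima occur where both diagonal entries positive: (-1, 0), (4, 0). Count: 2.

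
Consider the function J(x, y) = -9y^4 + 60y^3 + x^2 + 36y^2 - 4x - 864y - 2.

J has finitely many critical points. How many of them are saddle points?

2

J separates as a function of x plus a function of y, so ∇J=0 decouples.
∂J/∂x = 2(x - 2) = 0 at x ∈ {2}; ∂J/∂y = -36(y - 4)(y - 3)(y + 2) = 0 at y ∈ {-2, 3, 4}.
The Hessian is diagonal: diag(J_xx, J_yy). Second derivatives: J_xx(2)=2; J_yy(-2)=-1080, J_yy(3)=180, J_yy(4)=-216.
Saddle points occur where the two diagonal entries have opposite signs: (2, -2), (2, 4). Count: 2.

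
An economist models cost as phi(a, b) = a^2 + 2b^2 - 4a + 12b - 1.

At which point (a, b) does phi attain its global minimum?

phi(a,b) separates as P(a) + Q(b) − 1, so its minimum is min P + min Q − 1.
P'(a) = 2a - 4 vanishes at a ∈ {2}; Q'(b) = 4b + 12 vanishes at b ∈ {-3}.
Local minima of P (where P''>0): P(2)=-4. Local minima of Q: Q(-3)=-18.
So the global minimum of phi is P(2) + Q(-3) − 1 = -4 − 18 − 1 = -23, attained at (2, -3).

(2, -3)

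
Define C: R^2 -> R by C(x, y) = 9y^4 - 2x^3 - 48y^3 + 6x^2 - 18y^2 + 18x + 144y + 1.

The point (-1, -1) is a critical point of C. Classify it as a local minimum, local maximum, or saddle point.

local minimum

The mixed partial ∂²C/∂x∂y is 0, so the Hessian at any point is diag(C_xx, C_yy) = diag(12(-x + 1), 36(3y^2 - 8y - 1)).
At (-1, -1): H = diag(24, 360).
Both eigenvalues are positive, so H is positive definite: a local minimum.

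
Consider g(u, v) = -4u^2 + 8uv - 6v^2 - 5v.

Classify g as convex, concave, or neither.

g is quadratic, so its Hessian is the constant matrix H = [[-8, 8], [8, -12]].
det(H) = 32, tr(H) = -20.
det(H) > 0 and tr(H) < 0, so H is negative definite everywhere: concave.

concave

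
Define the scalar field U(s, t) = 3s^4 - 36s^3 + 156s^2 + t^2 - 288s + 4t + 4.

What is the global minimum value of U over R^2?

U(s,t) separates as P(s) + Q(t) + 4, so its minimum is min P + min Q + 4.
P'(s) = 12(s - 4)(s - 3)(s - 2) vanishes at s ∈ {2, 3, 4}; Q'(t) = 2(t + 2) vanishes at t ∈ {-2}.
Local minima of P (where P''>0): P(2)=-192, P(4)=-192. Local minima of Q: Q(-2)=-4.
So the global minimum of U is P(2) + Q(-2) + 4 = -192 − 4 + 4 = -192, attained at (2, -2).

-192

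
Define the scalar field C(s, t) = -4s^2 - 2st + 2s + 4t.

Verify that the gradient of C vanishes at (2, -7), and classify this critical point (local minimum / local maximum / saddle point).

∇C = (-8s - 2t + 2, -2s + 4); substituting (2, -7) gives ∇C = (0, 0), so (2, -7) is indeed a critical point.
The Hessian of C is constant: H = [[-8, -2], [-2, 0]].
det(H) = (-8)·0 − (-2)² = -4.
Since det(H) < 0, H is indefinite and the critical point is a saddle point.

saddle point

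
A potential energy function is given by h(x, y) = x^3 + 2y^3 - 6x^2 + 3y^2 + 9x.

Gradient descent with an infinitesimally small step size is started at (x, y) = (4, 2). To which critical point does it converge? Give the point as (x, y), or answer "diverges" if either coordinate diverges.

(3, 0)

h is separable, so gradient descent decouples: x follows -∂h/∂x, y follows -∂h/∂y.
∂h/∂x = 3(x - 3)(x - 1); at x=4 this is 9, so x decreases.
∂h/∂y = 6y(y + 1); at y=2 this is 36, so y decreases.
x converges to its nearest critical value 3 (a local min of the x-part); y converges to 0. The iterate converges to (3, 0).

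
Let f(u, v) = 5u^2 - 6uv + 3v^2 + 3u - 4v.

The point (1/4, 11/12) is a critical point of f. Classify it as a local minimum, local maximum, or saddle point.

local minimum

The Hessian of f is constant: H = [[10, -6], [-6, 6]].
det(H) = 10·6 − (-6)² = 24.
det(H) > 0 and tr(H) = 16 > 0, so H is positive definite and the point is a local minimum.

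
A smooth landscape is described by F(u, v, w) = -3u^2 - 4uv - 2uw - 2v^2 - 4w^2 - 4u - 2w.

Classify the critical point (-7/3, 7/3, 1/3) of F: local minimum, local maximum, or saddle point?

local maximum

The Hessian is constant: H = [[-6, -4, -2], [-4, -4, 0], [-2, 0, -8]].
Leading principal minors: Δ₁ = -6, Δ₂ = 8, Δ₃ = -48.
The minors alternate sign starting negative (−, +, −), so H is negative definite: a local maximum.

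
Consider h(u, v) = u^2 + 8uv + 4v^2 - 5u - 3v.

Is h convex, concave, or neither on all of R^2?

h is quadratic, so its Hessian is the constant matrix H = [[2, 8], [8, 8]].
det(H) = -48, tr(H) = 10.
det(H) < 0, so H is indefinite: neither convex nor concave.

neither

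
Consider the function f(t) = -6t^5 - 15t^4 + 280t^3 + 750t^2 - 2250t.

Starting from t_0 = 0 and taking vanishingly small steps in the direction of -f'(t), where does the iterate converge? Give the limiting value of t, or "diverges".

1

f'(t) = -30(t - 5)(t - 1)(t + 3)(t + 5), so f'(0) = -2250.
Gradient descent moves in the -f' direction, i.e. t is increasing.
The nearest critical point in that direction is t = 1, where f'' = 2880 > 0 (a local minimum). The iterate converges there.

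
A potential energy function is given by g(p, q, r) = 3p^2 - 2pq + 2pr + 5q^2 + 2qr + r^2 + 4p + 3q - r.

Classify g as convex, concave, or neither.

convex

g is quadratic, so its Hessian is the constant matrix H = [[6, -2, 2], [-2, 10, 2], [2, 2, 2]].
Leading principal minors: 6, 56, 32.
All positive ⇒ H ≻ 0 ⇒ convex.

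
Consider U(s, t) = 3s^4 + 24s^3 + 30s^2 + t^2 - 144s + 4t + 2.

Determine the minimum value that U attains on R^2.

U(s,t) separates as P(s) + Q(t) + 2, so its minimum is min P + min Q + 2.
P'(s) = 12(s - 1)(s + 3)(s + 4) vanishes at s ∈ {-4, -3, 1}; Q'(t) = 2(t + 2) vanishes at t ∈ {-2}.
Local minima of P (where P''>0): P(-4)=288, P(1)=-87. Local minima of Q: Q(-2)=-4.
So the global minimum of U is P(1) + Q(-2) + 2 = -87 − 4 + 2 = -89, attained at (1, -2).

-89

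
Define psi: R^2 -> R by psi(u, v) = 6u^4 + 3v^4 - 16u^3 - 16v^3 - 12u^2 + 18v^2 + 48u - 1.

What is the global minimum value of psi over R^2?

-66

psi(u,v) separates as P(u) + Q(v) − 1, so its minimum is min P + min Q − 1.
P'(u) = 24(u - 2)(u - 1)(u + 1) vanishes at u ∈ {-1, 1, 2}; Q'(v) = 12v(v - 3)(v - 1) vanishes at v ∈ {0, 1, 3}.
Local minima of P (where P''>0): P(-1)=-38, P(2)=16. Local minima of Q: Q(0)=0, Q(3)=-27.
So the global minimum of psi is P(-1) + Q(3) − 1 = -38 − 27 − 1 = -66, attained at (-1, 3).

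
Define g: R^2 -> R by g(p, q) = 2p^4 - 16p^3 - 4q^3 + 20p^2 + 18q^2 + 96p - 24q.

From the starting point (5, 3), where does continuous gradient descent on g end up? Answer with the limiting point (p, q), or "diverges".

diverges

g is separable, so gradient descent decouples: p follows -∂g/∂p, q follows -∂g/∂q.
∂g/∂p = 8(p - 4)(p - 3)(p + 1); at p=5 this is 96, so p decreases.
∂g/∂q = -12(q - 2)(q - 1); at q=3 this is -24, so q increases.
The q-coordinate has no critical point in that direction and runs off to infinity.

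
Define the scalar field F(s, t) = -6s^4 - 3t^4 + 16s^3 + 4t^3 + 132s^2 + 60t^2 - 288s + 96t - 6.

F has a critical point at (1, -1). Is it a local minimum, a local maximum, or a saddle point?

The mixed partial ∂²F/∂s∂t is 0, so the Hessian at any point is diag(F_ss, F_tt) = diag(24(-3s^2 + 4s + 11), 12(-3t^2 + 2t + 10)).
At (1, -1): H = diag(288, 60).
Both eigenvalues are positive, so H is positive definite: a local minimum.

local minimum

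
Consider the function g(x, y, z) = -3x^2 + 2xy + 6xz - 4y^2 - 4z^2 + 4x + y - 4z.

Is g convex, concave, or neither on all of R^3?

g is quadratic, so its Hessian is the constant matrix H = [[-6, 2, 6], [2, -8, 0], [6, 0, -8]].
Leading principal minors: -6, 44, -64.
Signs alternate −, +, − ⇒ H ≺ 0 ⇒ concave.

concave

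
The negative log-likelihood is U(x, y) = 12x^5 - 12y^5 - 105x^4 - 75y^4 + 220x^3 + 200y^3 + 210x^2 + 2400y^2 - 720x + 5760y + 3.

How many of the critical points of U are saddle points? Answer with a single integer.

U separates as a function of x plus a function of y, so ∇U=0 decouples.
∂U/∂x = 60(x - 4)(x - 3)(x - 1)(x + 1) = 0 at x ∈ {-1, 1, 3, 4}; ∂U/∂y = -60(y - 4)(y + 2)(y + 3)(y + 4) = 0 at y ∈ {-4, -3, -2, 4}.
The Hessian is diagonal: diag(U_xx, U_yy). Second derivatives: U_xx(-1)=-2400, U_xx(1)=720, U_xx(3)=-480, U_xx(4)=900; U_yy(-4)=960, U_yy(-3)=-420, U_yy(-2)=720, U_yy(4)=-20160.
Saddle points occur where the two diagonal entries have opposite signs: (-1, -4), (-1, -2), (1, -3), (1, 4), (3, -4), (3, -2), (4, -3), (4, 4). Count: 8.

8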